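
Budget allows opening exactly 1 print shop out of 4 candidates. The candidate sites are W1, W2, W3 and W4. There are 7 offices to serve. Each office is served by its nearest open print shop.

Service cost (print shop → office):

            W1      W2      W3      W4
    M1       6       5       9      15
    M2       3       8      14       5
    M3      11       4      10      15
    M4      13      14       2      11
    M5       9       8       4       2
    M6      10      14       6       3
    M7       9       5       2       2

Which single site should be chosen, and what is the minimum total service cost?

With exactly 1 open, each office uses its cheapest among the chosen.
{W3}: M1→W3 9, M2→W3 14, M3→W3 10, M4→W3 2, M5→W3 4, M6→W3 6, M7→W3 2. Service cost 47.
{W4}: service cost 53
{W2}: service cost 58
Among all 4 size-1 choices, {W3} is lowest.

Choose W3 only; total service cost 47.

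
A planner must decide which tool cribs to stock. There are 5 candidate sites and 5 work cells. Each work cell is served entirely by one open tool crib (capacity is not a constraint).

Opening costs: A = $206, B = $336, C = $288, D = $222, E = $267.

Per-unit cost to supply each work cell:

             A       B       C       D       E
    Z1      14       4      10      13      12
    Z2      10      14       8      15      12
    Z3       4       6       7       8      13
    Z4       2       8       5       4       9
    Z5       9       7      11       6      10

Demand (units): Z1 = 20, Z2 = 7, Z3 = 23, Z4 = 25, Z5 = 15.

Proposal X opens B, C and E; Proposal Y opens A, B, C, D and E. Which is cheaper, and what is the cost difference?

Proposal X is cheaper by 292.

Proposal X: {B, C, E}: Z1→B 4·20=80, Z2→C 8·7=56, Z3→B 6·23=138, Z4→C 5·25=125, Z5→B 7·15=105. Service 504; fixed 891; total 1395.
Proposal Y: {A, B, C, D, E}: Z1→B 4·20=80, Z2→C 8·7=56, Z3→A 4·23=92, Z4→A 2·25=50, Z5→D 6·15=90. Service 368; fixed 1319; total 1687.
Difference: |1395 − 1687| = 292.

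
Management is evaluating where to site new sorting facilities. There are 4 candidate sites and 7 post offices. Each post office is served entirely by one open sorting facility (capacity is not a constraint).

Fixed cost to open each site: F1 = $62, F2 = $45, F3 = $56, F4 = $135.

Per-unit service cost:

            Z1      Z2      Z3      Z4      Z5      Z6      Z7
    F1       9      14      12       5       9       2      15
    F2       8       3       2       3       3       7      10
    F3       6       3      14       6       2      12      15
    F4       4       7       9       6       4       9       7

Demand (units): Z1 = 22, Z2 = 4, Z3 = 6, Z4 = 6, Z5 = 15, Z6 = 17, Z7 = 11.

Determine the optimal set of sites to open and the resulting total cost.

Open F1, F2 and F3; minimum total cost 511.

For any fixed open set, each post office goes to its cheapest open site; total = fixed + service.
{F1, F2, F3}: Z1→F3 6·22=132, Z2→F2 3·4=12, Z3→F2 2·6=12, Z4→F2 3·6=18, Z5→F3 2·15=30, Z6→F1 2·17=34, Z7→F2 10·11=110. Service 348; fixed 163; total 511.
{F1, F2}: Z1→F2 8·22=176, Z2→F2 3·4=12, Z3→F2 2·6=12, Z4→F2 3·6=18, Z5→F2 3·15=45, Z6→F1 2·17=34, Z7→F2 10·11=110. Service 407; fixed 107; total 514.
{F1, F2, F4}: Z1→F4 4·22=88, Z2→F2 3·4=12, Z3→F2 2·6=12, Z4→F2 3·6=18, Z5→F2 3·15=45, Z6→F1 2·17=34, Z7→F4 7·11=77. Service 286; fixed 242; total 528.
{F1, F2, F3, F4}: service 271 + fixed 298 = 569
No other subset beats 511.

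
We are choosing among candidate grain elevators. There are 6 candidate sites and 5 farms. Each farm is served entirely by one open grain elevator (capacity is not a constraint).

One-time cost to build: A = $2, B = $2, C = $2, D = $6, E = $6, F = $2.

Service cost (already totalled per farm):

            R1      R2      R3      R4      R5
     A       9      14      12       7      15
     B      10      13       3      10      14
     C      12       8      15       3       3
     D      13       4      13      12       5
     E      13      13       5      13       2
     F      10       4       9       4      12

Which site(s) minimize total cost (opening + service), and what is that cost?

Open B, C and F; minimum total cost 29.

For any fixed open set, each farm goes to its cheapest open site; total = fixed + service.
{B, C, F}: R1→B 10, R2→F 4, R3→B 3, R4→C 3, R5→C 3. Service 23; fixed 6; total 29.
{A, B, C, F}: R1→A 9, R2→F 4, R3→B 3, R4→C 3, R5→C 3. Service 22; fixed 8; total 30.
{B, C}: service 27 + fixed 4 = 31
{A, B, C, D, E, F}: service 21 + fixed 20 = 41
No other subset beats 29.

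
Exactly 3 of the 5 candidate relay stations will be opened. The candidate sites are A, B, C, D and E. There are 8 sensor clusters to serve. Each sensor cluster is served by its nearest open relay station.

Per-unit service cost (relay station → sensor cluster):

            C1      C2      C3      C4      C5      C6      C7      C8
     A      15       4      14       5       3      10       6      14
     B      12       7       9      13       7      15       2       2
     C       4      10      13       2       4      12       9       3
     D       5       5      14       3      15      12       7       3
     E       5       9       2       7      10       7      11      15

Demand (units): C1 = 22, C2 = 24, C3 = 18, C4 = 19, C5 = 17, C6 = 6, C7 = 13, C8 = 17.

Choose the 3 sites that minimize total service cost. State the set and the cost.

Choose A, C and E; total service cost 480.

With exactly 3 open, each sensor cluster uses its cheapest among the chosen.
{A, C, E}: C1→C 4·22=88, C2→A 4·24=96, C3→E 2·18=36, C4→C 2·19=38, C5→A 3·17=51, C6→E 7·6=42, C7→A 6·13=78, C8→C 3·17=51. Service cost 480.
{A, B, E}: service cost 490
{B, C, E}: service cost 500
Among all 10 size-3 choices, {A, C, E} is lowest.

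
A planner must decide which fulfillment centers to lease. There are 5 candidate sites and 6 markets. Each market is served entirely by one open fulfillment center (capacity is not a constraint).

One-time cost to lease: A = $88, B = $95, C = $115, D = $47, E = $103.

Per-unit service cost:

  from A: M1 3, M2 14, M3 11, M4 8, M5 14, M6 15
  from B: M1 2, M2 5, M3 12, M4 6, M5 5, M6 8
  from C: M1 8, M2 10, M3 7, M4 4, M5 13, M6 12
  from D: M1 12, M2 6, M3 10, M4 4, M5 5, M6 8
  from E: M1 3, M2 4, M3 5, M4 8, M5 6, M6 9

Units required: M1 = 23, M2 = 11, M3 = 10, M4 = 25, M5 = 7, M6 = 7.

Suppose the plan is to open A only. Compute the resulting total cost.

Total cost: 824

Each market is assigned to its cheapest site among the open ones.
{A}: M1→A 3·23=69, M2→A 14·11=154, M3→A 11·10=110, M4→A 8·25=200, M5→A 14·7=98, M6→A 15·7=105. Service 736; fixed 88; total 824.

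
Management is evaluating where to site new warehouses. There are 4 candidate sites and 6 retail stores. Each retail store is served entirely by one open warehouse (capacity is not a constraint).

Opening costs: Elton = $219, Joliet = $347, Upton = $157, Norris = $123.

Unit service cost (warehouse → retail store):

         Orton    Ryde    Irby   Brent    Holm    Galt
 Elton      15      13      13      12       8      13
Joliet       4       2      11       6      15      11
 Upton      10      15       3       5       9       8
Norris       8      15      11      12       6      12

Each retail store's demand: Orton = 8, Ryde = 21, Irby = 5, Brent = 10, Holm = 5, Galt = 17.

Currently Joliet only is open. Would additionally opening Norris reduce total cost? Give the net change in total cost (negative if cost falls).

Current service cost with {Joliet}: 451.
Adding Norris: each retail store re-picks its cheapest; new service cost 406, saving 45.
Extra fixed cost: 123. Net change = 123 − 45 = 78.
(Totals: 798 → 876.)

No — net change +78 (cost rises by 78).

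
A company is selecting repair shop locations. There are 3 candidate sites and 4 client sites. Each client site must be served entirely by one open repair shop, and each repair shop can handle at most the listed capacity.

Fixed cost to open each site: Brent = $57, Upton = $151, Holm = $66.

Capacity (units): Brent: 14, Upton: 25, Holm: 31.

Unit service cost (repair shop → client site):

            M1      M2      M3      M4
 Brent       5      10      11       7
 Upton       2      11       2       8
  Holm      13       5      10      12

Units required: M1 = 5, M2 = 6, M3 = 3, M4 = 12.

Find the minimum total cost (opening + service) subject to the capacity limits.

Open {Brent, Holm}: M1→Holm 13·5=65, M2→Holm 5·6=30, M3→Holm 10·3=30, M4→Brent 7·12=84.
Loads: Brent carries 12/14, Holm carries 14/31. Service 209; fixed 123; total 332.
Next best feasible plan costs 335.

Minimum total cost: 332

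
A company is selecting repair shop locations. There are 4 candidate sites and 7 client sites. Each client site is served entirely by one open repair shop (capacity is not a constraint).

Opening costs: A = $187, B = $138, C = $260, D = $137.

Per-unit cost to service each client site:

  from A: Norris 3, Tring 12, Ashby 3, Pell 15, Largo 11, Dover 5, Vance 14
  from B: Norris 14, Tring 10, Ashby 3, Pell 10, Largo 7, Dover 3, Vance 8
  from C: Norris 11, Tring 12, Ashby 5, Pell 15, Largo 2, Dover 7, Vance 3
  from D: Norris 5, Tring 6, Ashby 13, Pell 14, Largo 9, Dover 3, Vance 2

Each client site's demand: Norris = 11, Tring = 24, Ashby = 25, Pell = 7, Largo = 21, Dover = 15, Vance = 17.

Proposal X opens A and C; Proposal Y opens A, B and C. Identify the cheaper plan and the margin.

Proposal X is cheaper by 25.

Proposal X: {A, C}: Norris→A 3·11=33, Tring→A 12·24=288, Ashby→A 3·25=75, Pell→A 15·7=105, Largo→C 2·21=42, Dover→A 5·15=75, Vance→C 3·17=51. Service 669; fixed 447; total 1116.
Proposal Y: {A, B, C}: Norris→A 3·11=33, Tring→B 10·24=240, Ashby→A 3·25=75, Pell→B 10·7=70, Largo→C 2·21=42, Dover→B 3·15=45, Vance→C 3·17=51. Service 556; fixed 585; total 1141.
Difference: |1116 − 1141| = 25.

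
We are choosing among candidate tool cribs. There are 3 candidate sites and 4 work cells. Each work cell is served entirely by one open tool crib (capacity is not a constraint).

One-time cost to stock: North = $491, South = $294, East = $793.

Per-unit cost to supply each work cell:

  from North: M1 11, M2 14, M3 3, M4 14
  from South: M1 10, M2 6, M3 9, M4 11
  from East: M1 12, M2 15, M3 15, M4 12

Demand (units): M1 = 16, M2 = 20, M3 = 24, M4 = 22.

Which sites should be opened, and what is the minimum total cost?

Open South only; minimum total cost 1032.

For any fixed open set, each work cell goes to its cheapest open site; total = fixed + service.
{South}: M1→South 10·16=160, M2→South 6·20=120, M3→South 9·24=216, M4→South 11·22=242. Service 738; fixed 294; total 1032.
{North}: service 836 + fixed 491 = 1327
{North, South}: service 594 + fixed 785 = 1379
{North, South, East}: service 594 + fixed 1578 = 2172
(All 7 nonempty subsets were checked; South only is lowest.)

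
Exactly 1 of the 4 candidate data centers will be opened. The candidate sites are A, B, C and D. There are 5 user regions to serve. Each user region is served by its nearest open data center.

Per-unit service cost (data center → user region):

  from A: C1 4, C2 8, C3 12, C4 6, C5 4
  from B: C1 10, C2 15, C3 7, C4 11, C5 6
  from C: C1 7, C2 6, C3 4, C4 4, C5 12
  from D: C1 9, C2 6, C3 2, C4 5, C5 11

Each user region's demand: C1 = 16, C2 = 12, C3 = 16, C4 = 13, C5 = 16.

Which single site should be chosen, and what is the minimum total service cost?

Choose D only; total service cost 489.

With exactly 1 open, each user region uses its cheapest among the chosen.
{D}: C1→D 9·16=144, C2→D 6·12=72, C3→D 2·16=32, C4→D 5·13=65, C5→D 11·16=176. Service cost 489.
{C}: service cost 492
{A}: service cost 494
Among all 4 size-1 choices, {D} is lowest.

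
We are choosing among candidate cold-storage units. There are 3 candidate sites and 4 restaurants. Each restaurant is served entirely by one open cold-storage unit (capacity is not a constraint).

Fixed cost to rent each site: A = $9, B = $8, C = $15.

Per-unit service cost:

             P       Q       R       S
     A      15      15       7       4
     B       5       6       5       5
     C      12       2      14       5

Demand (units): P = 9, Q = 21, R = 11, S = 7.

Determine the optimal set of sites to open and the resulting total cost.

Open B and C; minimum total cost 200.

For any fixed open set, each restaurant goes to its cheapest open site; total = fixed + service.
{B, C}: P→B 5·9=45, Q→C 2·21=42, R→B 5·11=55, S→B 5·7=35. Service 177; fixed 23; total 200.
{A, B, C}: service 170 + fixed 32 = 202
{B}: service 261 + fixed 8 = 269
No other subset beats 200.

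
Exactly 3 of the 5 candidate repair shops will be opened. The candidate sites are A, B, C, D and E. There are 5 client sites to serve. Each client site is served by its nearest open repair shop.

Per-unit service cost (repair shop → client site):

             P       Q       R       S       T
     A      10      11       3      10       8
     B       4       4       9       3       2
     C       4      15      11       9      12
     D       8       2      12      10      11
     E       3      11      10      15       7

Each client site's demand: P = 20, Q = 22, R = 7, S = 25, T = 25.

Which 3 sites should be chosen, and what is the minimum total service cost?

Choose A, B and D; total service cost 270.

With exactly 3 open, each client site uses its cheapest among the chosen.
{A, B, D}: P→B 4·20=80, Q→D 2·22=44, R→A 3·7=21, S→B 3·25=75, T→B 2·25=50. Service cost 270.
{B, D, E}: service cost 292
{A, B, E}: service cost 294
Among all 10 size-3 choices, {A, B, D} is lowest.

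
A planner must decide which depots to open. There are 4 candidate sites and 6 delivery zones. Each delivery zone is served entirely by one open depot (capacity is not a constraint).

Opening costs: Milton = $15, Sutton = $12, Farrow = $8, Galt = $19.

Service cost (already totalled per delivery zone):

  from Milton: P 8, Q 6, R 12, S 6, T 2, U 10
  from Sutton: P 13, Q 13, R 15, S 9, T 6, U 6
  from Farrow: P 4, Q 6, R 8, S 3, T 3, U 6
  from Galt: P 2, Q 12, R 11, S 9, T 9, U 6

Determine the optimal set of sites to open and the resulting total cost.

For any fixed open set, each delivery zone goes to its cheapest open site; total = fixed + service.
{Farrow}: P→Farrow 4, Q→Farrow 6, R→Farrow 8, S→Farrow 3, T→Farrow 3, U→Farrow 6. Service 30; fixed 8; total 38.
{Sutton, Farrow}: P→Farrow 4, Q→Farrow 6, R→Farrow 8, S→Farrow 3, T→Farrow 3, U→Sutton 6. Service 30; fixed 20; total 50.
{Milton, Farrow}: P→Farrow 4, Q→Milton 6, R→Farrow 8, S→Farrow 3, T→Milton 2, U→Farrow 6. Service 29; fixed 23; total 52.
{Milton, Sutton, Farrow, Galt}: service 27 + fixed 54 = 81
No other subset beats 38.

Open Farrow only; minimum total cost 38.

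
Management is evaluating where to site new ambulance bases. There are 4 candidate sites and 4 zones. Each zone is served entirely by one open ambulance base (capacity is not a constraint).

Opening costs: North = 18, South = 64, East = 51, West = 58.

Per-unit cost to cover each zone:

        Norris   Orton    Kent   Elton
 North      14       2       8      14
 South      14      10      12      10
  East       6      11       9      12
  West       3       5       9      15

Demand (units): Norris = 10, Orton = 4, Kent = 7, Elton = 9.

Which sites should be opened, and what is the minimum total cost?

For any fixed open set, each zone goes to its cheapest open site; total = fixed + service.
{North, West}: Norris→West 3·10=30, Orton→North 2·4=8, Kent→North 8·7=56, Elton→North 14·9=126. Service 220; fixed 76; total 296.
{North, East}: service 232 + fixed 69 = 301
{West}: Norris→West 3·10=30, Orton→West 5·4=20, Kent→West 9·7=63, Elton→West 15·9=135. Service 248; fixed 58; total 306.
{North, South, East, West}: service 184 + fixed 191 = 375
No other subset beats 296.

Open North and West; minimum total cost 296.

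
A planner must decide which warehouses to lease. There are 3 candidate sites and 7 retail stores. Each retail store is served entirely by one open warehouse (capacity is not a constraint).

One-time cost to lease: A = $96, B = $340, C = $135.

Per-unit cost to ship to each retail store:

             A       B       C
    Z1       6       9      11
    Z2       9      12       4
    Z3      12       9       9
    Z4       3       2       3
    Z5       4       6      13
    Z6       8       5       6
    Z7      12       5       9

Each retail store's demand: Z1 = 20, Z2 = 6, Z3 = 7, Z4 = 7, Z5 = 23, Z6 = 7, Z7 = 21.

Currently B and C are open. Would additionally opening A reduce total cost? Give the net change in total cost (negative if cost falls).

Yes — net change −10 (cost falls by 10).

Current service cost with {B, C}: 559.
Adding A: each retail store re-picks its cheapest; new service cost 453, saving 106.
Extra fixed cost: 96. Net change = 96 − 106 = -10.
(Totals: 1034 → 1024.)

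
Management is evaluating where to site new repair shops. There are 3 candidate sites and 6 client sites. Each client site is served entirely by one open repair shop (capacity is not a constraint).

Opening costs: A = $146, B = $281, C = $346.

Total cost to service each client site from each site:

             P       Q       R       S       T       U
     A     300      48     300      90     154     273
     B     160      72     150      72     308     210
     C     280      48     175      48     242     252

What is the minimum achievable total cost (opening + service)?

Minimum total cost: 1221

For any fixed open set, each client site goes to its cheapest open site; total = fixed + service.
{A, B}: P→B 160, Q→A 48, R→B 150, S→B 72, T→A 154, U→B 210. Service 794; fixed 427; total 1221.
{B}: P→B 160, Q→B 72, R→B 150, S→B 72, T→B 308, U→B 210. Service 972; fixed 281; total 1253.
{A}: service 1165 + fixed 146 = 1311
{A, B, C}: P→B 160, Q→A 48, R→B 150, S→C 48, T→A 154, U→B 210. Service 770; fixed 773; total 1543.
No other subset beats 1221.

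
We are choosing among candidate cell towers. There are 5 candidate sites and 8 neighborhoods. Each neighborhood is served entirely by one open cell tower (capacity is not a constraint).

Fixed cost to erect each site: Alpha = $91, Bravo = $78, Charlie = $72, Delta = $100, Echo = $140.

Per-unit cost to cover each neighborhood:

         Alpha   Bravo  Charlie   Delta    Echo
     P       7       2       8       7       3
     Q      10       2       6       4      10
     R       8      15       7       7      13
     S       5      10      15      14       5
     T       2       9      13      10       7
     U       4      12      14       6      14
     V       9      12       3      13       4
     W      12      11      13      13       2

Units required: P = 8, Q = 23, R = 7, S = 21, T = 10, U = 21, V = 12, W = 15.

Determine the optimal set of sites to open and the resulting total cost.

Open Alpha, Bravo and Echo; minimum total cost 714.

For any fixed open set, each neighborhood goes to its cheapest open site; total = fixed + service.
{Alpha, Bravo, Echo}: P→Bravo 2·8=16, Q→Bravo 2·23=46, R→Alpha 8·7=56, S→Alpha 5·21=105, T→Alpha 2·10=20, U→Alpha 4·21=84, V→Echo 4·12=48, W→Echo 2·15=30. Service 405; fixed 309; total 714.
{Alpha, Bravo, Charlie}: service 521 + fixed 241 = 762
{Alpha, Bravo, Charlie, Echo}: service 386 + fixed 381 = 767
{Alpha, Bravo, Charlie, Delta, Echo}: P→Bravo 2·8=16, Q→Bravo 2·23=46, R→Charlie 7·7=49, S→Alpha 5·21=105, T→Alpha 2·10=20, U→Alpha 4·21=84, V→Charlie 3·12=36, W→Echo 2·15=30. Service 386; fixed 481; total 867.
No other subset beats 714.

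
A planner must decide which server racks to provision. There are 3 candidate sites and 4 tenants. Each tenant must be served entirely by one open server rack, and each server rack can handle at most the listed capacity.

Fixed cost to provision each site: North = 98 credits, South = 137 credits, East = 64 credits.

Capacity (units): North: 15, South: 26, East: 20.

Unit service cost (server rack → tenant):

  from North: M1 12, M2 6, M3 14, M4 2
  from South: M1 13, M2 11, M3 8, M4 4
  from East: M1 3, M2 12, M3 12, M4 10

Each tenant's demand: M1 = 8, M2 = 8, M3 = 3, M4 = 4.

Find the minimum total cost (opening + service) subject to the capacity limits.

Minimum total cost: 278

Open {North, East}: M1→East 3·8=24, M2→North 6·8=48, M3→East 12·3=36, M4→North 2·4=8.
Loads: North carries 12/15, East carries 11/20. Service 116; fixed 162; total 278.
Next best feasible plan costs 284.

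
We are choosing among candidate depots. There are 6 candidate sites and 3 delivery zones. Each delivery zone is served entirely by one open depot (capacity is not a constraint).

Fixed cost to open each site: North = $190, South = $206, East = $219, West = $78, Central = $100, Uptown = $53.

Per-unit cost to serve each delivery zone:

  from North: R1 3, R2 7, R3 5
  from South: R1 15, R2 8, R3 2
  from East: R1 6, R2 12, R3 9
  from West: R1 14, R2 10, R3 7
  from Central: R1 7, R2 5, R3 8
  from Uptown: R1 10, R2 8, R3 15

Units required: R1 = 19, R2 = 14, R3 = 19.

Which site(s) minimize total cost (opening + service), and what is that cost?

For any fixed open set, each delivery zone goes to its cheapest open site; total = fixed + service.
{North}: R1→North 3·19=57, R2→North 7·14=98, R3→North 5·19=95. Service 250; fixed 190; total 440.
{Central}: service 355 + fixed 100 = 455
{North, Uptown}: service 250 + fixed 243 = 493
{North, South, East, West, Central, Uptown}: R1→North 3·19=57, R2→Central 5·14=70, R3→South 2·19=38. Service 165; fixed 846; total 1011.
No other subset beats 440.

Open North only; minimum total cost 440.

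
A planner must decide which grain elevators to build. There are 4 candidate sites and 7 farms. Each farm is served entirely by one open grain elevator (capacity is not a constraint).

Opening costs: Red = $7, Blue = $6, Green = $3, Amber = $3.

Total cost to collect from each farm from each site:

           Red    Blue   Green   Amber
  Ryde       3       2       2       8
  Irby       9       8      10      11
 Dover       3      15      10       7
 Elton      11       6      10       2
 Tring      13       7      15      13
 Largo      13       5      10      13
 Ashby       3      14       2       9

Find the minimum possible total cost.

For any fixed open set, each farm goes to its cheapest open site; total = fixed + service.
{Blue, Green, Amber}: Ryde→Blue 2, Irby→Blue 8, Dover→Amber 7, Elton→Amber 2, Tring→Blue 7, Largo→Blue 5, Ashby→Green 2. Service 33; fixed 12; total 45.
{Red, Blue, Amber}: service 30 + fixed 16 = 46
{Red, Blue}: Ryde→Blue 2, Irby→Blue 8, Dover→Red 3, Elton→Blue 6, Tring→Blue 7, Largo→Blue 5, Ashby→Red 3. Service 34; fixed 13; total 47.
{Red, Blue, Green, Amber}: service 29 + fixed 19 = 48
No other subset beats 45.

Minimum total cost: 45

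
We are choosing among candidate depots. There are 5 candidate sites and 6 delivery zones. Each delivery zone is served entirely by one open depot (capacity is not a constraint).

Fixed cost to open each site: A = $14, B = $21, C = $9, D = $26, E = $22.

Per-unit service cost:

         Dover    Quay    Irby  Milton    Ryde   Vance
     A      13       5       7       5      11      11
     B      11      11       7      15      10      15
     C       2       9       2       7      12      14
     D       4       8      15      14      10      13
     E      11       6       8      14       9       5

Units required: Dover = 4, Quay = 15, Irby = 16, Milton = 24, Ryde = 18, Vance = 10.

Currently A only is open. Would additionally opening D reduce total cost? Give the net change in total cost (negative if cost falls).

Yes — net change −28 (cost falls by 28).

Current service cost with {A}: 667.
Adding D: each delivery zone re-picks its cheapest; new service cost 613, saving 54.
Extra fixed cost: 26. Net change = 26 − 54 = -28.
(Totals: 681 → 653.)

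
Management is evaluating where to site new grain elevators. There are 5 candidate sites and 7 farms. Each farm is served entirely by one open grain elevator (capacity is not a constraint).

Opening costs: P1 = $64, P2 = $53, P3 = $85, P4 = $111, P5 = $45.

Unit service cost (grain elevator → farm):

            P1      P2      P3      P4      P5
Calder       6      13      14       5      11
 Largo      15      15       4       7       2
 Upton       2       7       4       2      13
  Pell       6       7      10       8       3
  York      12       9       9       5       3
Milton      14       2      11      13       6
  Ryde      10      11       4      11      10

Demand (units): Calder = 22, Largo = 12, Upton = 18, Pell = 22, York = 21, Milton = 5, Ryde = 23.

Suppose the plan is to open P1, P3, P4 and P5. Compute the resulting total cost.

Each farm is assigned to its cheapest site among the open ones.
{P1, P3, P4, P5}: Calder→P4 5·22=110, Largo→P5 2·12=24, Upton→P1 2·18=36, Pell→P5 3·22=66, York→P5 3·21=63, Milton→P5 6·5=30, Ryde→P3 4·23=92. Service 421; fixed 305; total 726.

Total cost: 726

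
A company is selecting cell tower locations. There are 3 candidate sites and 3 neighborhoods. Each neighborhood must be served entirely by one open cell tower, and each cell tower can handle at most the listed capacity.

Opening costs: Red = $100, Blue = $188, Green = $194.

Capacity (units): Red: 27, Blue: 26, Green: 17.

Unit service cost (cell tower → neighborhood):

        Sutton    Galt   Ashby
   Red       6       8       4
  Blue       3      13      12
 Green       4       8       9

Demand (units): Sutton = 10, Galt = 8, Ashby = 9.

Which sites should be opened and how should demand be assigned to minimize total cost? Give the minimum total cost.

Minimum total cost: 260

Open {Red}: Sutton→Red 6·10=60, Galt→Red 8·8=64, Ashby→Red 4·9=36.
Loads: Red carries 27/27. Service 160; fixed 100; total 260.
Next best feasible plan costs 418.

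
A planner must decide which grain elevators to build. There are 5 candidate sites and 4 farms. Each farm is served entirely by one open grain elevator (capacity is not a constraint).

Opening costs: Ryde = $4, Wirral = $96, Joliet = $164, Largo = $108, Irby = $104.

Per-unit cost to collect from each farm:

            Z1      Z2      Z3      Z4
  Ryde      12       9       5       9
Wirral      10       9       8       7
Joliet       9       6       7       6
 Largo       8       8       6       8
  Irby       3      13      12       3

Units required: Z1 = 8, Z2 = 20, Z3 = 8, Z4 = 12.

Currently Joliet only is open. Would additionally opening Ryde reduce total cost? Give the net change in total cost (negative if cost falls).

Yes — net change −12 (cost falls by 12).

Current service cost with {Joliet}: 320.
Adding Ryde: each farm re-picks its cheapest; new service cost 304, saving 16.
Extra fixed cost: 4. Net change = 4 − 16 = -12.
(Totals: 484 → 472.)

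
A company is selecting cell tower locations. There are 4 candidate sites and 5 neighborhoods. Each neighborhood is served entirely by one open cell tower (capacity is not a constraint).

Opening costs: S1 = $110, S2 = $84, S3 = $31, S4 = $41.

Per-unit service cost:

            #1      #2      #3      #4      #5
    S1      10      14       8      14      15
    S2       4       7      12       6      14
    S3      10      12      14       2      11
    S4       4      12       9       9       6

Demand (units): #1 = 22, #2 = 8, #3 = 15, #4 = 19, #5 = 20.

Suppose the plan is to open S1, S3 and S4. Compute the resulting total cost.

Total cost: 644

Each neighborhood is assigned to its cheapest site among the open ones.
{S1, S3, S4}: #1→S4 4·22=88, #2→S3 12·8=96, #3→S1 8·15=120, #4→S3 2·19=38, #5→S4 6·20=120. Service 462; fixed 182; total 644.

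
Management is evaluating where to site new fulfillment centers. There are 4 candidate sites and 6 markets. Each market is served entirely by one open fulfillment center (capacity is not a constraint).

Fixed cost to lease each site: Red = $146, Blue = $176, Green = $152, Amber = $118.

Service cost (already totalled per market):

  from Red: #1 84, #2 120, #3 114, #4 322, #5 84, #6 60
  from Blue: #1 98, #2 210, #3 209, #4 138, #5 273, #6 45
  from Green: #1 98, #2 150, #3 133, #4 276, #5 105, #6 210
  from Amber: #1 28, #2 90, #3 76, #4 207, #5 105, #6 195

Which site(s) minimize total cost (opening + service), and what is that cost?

Open Blue and Amber; minimum total cost 776.

For any fixed open set, each market goes to its cheapest open site; total = fixed + service.
{Blue, Amber}: #1→Amber 28, #2→Amber 90, #3→Amber 76, #4→Blue 138, #5→Amber 105, #6→Blue 45. Service 482; fixed 294; total 776.
{Red, Amber}: service 545 + fixed 264 = 809
{Amber}: #1→Amber 28, #2→Amber 90, #3→Amber 76, #4→Amber 207, #5→Amber 105, #6→Amber 195. Service 701; fixed 118; total 819.
{Red, Blue, Green, Amber}: service 461 + fixed 592 = 1053
No other subset beats 776.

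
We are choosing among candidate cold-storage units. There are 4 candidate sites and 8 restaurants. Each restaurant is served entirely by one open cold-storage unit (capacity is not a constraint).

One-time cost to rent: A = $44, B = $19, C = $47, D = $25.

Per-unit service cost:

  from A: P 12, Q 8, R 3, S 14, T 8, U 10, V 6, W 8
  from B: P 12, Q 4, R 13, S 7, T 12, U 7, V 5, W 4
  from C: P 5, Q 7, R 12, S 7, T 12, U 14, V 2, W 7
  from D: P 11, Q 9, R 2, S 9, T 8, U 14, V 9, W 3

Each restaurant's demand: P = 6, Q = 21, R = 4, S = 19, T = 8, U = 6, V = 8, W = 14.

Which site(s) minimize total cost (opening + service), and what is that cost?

Open B, C and D; minimum total cost 510.

For any fixed open set, each restaurant goes to its cheapest open site; total = fixed + service.
{B, C, D}: P→C 5·6=30, Q→B 4·21=84, R→D 2·4=8, S→B 7·19=133, T→D 8·8=64, U→B 7·6=42, V→C 2·8=16, W→D 3·14=42. Service 419; fixed 91; total 510.
{B, D}: service 479 + fixed 44 = 523
{A, B, C}: service 437 + fixed 110 = 547
{A, B, C, D}: service 419 + fixed 135 = 554
No other subset beats 510.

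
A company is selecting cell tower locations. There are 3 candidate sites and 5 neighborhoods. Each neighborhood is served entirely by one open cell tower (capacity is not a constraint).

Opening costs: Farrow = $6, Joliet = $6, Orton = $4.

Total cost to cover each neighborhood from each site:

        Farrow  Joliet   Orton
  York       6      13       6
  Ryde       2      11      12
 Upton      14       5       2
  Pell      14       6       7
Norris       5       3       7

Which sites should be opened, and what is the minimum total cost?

For any fixed open set, each neighborhood goes to its cheapest open site; total = fixed + service.
{Farrow, Orton}: York→Farrow 6, Ryde→Farrow 2, Upton→Orton 2, Pell→Orton 7, Norris→Farrow 5. Service 22; fixed 10; total 32.
{Farrow, Joliet}: service 22 + fixed 12 = 34
{Farrow, Joliet, Orton}: service 19 + fixed 16 = 35
{Orton}: service 34 + fixed 4 = 38
No other subset beats 32.

Open Farrow and Orton; minimum total cost 32.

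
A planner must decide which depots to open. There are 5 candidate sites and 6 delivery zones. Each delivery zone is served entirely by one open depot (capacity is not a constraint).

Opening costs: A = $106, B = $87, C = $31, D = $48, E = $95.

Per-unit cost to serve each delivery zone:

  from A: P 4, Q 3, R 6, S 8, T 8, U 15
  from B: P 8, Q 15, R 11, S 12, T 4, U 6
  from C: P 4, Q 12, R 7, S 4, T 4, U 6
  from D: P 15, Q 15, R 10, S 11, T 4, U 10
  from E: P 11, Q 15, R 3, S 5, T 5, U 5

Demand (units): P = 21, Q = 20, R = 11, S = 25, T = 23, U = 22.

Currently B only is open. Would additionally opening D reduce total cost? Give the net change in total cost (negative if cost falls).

Current service cost with {B}: 1113.
Adding D: each delivery zone re-picks its cheapest; new service cost 1077, saving 36.
Extra fixed cost: 48. Net change = 48 − 36 = 12.
(Totals: 1200 → 1212.)

No — net change +12 (cost rises by 12).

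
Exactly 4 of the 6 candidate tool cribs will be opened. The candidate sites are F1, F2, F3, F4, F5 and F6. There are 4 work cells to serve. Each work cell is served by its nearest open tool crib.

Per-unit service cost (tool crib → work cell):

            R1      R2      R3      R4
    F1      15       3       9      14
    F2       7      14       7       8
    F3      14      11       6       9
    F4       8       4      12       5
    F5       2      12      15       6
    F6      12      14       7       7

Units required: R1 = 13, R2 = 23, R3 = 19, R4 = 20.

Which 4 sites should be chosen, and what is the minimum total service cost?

With exactly 4 open, each work cell uses its cheapest among the chosen.
{F1, F3, F4, F5}: R1→F5 2·13=26, R2→F1 3·23=69, R3→F3 6·19=114, R4→F4 5·20=100. Service cost 309.
{F1, F2, F4, F5}: service cost 328
{F1, F4, F5, F6}: service cost 328
Among all 15 size-4 choices, {F1, F3, F4, F5} is lowest.

Choose F1, F3, F4 and F5; total service cost 309.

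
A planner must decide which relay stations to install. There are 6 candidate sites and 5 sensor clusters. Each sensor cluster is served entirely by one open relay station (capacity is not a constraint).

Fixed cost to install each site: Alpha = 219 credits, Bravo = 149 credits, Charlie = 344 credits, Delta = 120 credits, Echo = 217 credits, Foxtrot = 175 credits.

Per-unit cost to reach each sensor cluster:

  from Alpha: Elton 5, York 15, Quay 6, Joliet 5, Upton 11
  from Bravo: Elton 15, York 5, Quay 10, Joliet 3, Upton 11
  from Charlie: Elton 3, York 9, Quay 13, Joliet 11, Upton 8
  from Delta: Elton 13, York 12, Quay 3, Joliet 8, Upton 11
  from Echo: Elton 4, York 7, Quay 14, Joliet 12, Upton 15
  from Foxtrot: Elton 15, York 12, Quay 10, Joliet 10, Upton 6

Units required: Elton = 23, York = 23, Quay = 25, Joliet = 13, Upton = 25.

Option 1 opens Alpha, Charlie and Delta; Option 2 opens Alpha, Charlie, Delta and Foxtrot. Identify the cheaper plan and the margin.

Option 1: {Alpha, Charlie, Delta}: Elton→Charlie 3·23=69, York→Charlie 9·23=207, Quay→Delta 3·25=75, Joliet→Alpha 5·13=65, Upton→Charlie 8·25=200. Service 616; fixed 683; total 1299.
Option 2: {Alpha, Charlie, Delta, Foxtrot}: Elton→Charlie 3·23=69, York→Charlie 9·23=207, Quay→Delta 3·25=75, Joliet→Alpha 5·13=65, Upton→Foxtrot 6·25=150. Service 566; fixed 858; total 1424.
Difference: |1299 − 1424| = 125.

Option 1 is cheaper by 125.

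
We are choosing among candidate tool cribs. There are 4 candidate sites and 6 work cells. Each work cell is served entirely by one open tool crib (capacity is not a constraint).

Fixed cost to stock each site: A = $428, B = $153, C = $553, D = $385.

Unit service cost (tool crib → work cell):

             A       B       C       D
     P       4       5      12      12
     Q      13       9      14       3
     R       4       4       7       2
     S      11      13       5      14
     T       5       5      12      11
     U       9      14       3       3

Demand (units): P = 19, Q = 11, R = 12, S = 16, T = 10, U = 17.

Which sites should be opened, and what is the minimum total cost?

Open B only; minimum total cost 891.

For any fixed open set, each work cell goes to its cheapest open site; total = fixed + service.
{B}: P→B 5·19=95, Q→B 9·11=99, R→B 4·12=48, S→B 13·16=208, T→B 5·10=50, U→B 14·17=238. Service 738; fixed 153; total 891.
{B, D}: P→B 5·19=95, Q→D 3·11=33, R→D 2·12=24, S→B 13·16=208, T→B 5·10=50, U→D 3·17=51. Service 461; fixed 538; total 999.
{D}: service 670 + fixed 385 = 1055
{A, B, C, D}: P→A 4·19=76, Q→D 3·11=33, R→D 2·12=24, S→C 5·16=80, T→A 5·10=50, U→C 3·17=51. Service 314; fixed 1519; total 1833.
No other subset beats 891.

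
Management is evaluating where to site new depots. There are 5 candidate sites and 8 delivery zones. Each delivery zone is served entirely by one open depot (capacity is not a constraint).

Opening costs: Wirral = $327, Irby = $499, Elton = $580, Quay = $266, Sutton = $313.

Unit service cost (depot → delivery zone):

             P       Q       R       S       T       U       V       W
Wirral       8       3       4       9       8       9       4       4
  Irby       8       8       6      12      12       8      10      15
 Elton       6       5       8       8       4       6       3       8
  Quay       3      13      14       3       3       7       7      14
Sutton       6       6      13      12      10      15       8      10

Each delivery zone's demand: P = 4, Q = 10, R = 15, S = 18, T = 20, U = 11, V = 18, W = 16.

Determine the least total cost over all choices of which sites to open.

For any fixed open set, each delivery zone goes to its cheapest open site; total = fixed + service.
{Wirral}: P→Wirral 8·4=32, Q→Wirral 3·10=30, R→Wirral 4·15=60, S→Wirral 9·18=162, T→Wirral 8·20=160, U→Wirral 9·11=99, V→Wirral 4·18=72, W→Wirral 4·16=64. Service 679; fixed 327; total 1006.
{Wirral, Quay}: service 429 + fixed 593 = 1022
{Quay}: service 893 + fixed 266 = 1159
{Wirral, Irby, Elton, Quay, Sutton}: P→Quay 3·4=12, Q→Wirral 3·10=30, R→Wirral 4·15=60, S→Quay 3·18=54, T→Quay 3·20=60, U→Elton 6·11=66, V→Elton 3·18=54, W→Wirral 4·16=64. Service 400; fixed 1985; total 2385.
No other subset beats 1006.

Minimum total cost: 1006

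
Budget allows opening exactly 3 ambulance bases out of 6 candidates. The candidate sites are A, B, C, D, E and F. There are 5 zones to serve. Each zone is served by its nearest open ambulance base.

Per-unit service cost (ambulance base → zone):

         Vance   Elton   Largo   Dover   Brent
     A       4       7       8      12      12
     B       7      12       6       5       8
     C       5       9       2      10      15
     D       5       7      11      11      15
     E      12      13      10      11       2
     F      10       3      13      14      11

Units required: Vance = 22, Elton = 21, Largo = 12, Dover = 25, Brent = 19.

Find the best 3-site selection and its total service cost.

With exactly 3 open, each zone uses its cheapest among the chosen.
{B, E, F}: Vance→B 7·22=154, Elton→F 3·21=63, Largo→B 6·12=72, Dover→B 5·25=125, Brent→E 2·19=38. Service cost 452.
{A, B, E}: service cost 470
{B, C, F}: service cost 474
Among all 20 size-3 choices, {B, E, F} is lowest.

Choose B, E and F; total service cost 452.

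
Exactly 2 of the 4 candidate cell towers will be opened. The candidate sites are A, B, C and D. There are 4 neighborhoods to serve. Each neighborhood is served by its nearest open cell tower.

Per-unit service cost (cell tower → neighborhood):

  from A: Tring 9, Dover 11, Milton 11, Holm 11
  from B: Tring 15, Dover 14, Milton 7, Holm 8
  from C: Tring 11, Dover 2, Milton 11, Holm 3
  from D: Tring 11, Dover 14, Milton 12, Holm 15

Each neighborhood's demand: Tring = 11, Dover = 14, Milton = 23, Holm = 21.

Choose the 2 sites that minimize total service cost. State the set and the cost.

With exactly 2 open, each neighborhood uses its cheapest among the chosen.
{B, C}: Tring→C 11·11=121, Dover→C 2·14=28, Milton→B 7·23=161, Holm→C 3·21=63. Service cost 373.
{A, C}: service cost 443
{C, D}: service cost 465
Among all 6 size-2 choices, {B, C} is lowest.

Choose B and C; total service cost 373.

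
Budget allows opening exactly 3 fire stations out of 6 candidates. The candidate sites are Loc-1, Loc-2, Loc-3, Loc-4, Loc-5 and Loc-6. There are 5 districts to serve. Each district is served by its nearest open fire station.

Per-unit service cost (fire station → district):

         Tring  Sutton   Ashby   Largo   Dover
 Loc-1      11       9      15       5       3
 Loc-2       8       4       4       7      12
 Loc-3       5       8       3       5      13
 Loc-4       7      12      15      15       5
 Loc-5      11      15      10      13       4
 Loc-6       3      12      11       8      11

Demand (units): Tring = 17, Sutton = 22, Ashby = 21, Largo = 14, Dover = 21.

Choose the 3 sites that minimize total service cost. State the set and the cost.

With exactly 3 open, each district uses its cheapest among the chosen.
{Loc-1, Loc-2, Loc-6}: Tring→Loc-6 3·17=51, Sutton→Loc-2 4·22=88, Ashby→Loc-2 4·21=84, Largo→Loc-1 5·14=70, Dover→Loc-1 3·21=63. Service cost 356.
{Loc-1, Loc-2, Loc-3}: service cost 369
{Loc-2, Loc-3, Loc-5}: service cost 390
Among all 20 size-3 choices, {Loc-1, Loc-2, Loc-6} is lowest.

Choose Loc-1, Loc-2 and Loc-6; total service cost 356.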